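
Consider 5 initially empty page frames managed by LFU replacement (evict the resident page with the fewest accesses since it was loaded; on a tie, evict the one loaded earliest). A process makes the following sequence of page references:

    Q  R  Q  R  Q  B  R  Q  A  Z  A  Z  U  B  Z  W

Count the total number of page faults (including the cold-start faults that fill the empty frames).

8

Q: miss, frames [Q]
R: miss, frames [Q, R]
Q: hit
R: hit
Q: hit
B: miss, frames [Q, R, B]
R: hit
Q: hit
A: miss, frames [Q, R, B, A]
Z: miss, frames [Q, R, B, A, Z]
A: hit
Z: hit
U: miss, evict B, frames [Q, R, A, Z, U]
B: miss, evict U, frames [Q, R, A, Z, B]
Z: hit
W: miss, evict B, frames [Q, R, A, Z, W]
Page faults: 8.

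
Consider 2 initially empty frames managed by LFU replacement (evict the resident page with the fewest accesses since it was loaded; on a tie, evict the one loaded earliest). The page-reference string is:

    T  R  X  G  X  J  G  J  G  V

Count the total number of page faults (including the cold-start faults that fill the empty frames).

9

T -> fault, frames {T}
R -> fault, frames {T,R}
X -> fault, evict T, frames {R,X}
G -> fault, evict R, frames {X,G}
X -> hit
J -> fault, evict G, frames {X,J}
G -> fault, evict J, frames {X,G}
J -> fault, evict G, frames {X,J}
G -> fault, evict J, frames {X,G}
V -> fault, evict G, frames {X,V}
Page faults: 9.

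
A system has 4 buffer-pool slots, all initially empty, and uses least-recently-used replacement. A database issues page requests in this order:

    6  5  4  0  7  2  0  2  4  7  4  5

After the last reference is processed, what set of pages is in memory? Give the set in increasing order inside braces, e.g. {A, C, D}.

6 -> fault, frames (6)
5 -> fault, frames (6 5)
4 -> fault, frames (6 5 4)
0 -> fault, frames (6 5 4 0)
7 -> fault, evict 6, frames (5 4 0 7)
2 -> fault, evict 5, frames (4 0 7 2)
0 -> hit
2 -> hit
4 -> hit
7 -> hit
4 -> hit
5 -> fault, evict 0, frames (2 7 4 5)

{2, 4, 5, 7}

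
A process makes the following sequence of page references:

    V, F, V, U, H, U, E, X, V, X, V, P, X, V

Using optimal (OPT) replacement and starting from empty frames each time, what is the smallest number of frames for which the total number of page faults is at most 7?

f=1: 14 faults
f=2: 9 faults
f=3: 7 faults
f=4: 7 faults
f=5: 7 faults
f=6: 7 faults
f=7: 7 faults
Smallest f with faults ≤ 7 is 3.

3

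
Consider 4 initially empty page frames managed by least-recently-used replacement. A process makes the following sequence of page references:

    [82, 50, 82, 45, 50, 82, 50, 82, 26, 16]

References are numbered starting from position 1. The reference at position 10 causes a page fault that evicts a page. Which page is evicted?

45

pos 1: 82: fault, frames [82]
pos 2: 50: fault, frames [82, 50]
pos 3: 82: hit
pos 4: 45: fault, frames [50, 82, 45]
pos 5: 50: hit
pos 6: 82: hit
pos 7: 50: hit
pos 8: 82: hit
pos 9: 26: fault, frames [45, 50, 82, 26]
pos 10: 16: fault, evict 45, frames [50, 82, 26, 16]
At position 10, page 45 is evicted.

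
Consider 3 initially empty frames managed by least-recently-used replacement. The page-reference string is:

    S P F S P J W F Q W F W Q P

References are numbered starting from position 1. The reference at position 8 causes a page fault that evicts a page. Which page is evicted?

P

pos 1: S → fault, frames (S)
pos 2: P → fault, frames (S P)
pos 3: F → fault, frames (S P F)
pos 4: S → hit
pos 5: P → hit
pos 6: J → fault, evict F, frames (S P J)
pos 7: W → fault, evict S, frames (P J W)
pos 8: F → fault, evict P, frames (J W F)
At position 8, page P is evicted.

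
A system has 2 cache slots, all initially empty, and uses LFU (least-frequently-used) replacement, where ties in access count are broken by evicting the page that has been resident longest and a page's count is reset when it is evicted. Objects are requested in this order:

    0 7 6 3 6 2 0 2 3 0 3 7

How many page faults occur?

11

0 → miss, frames [0]
7 → miss, frames [0, 7]
6 → miss, evict 0, frames [7, 6]
3 → miss, evict 7, frames [6, 3]
6 → hit
2 → miss, evict 3, frames [6, 2]
0 → miss, evict 2, frames [6, 0]
2 → miss, evict 0, frames [6, 2]
3 → miss, evict 2, frames [6, 3]
0 → miss, evict 3, frames [6, 0]
3 → miss, evict 0, frames [6, 3]
7 → miss, evict 3, frames [6, 7]
Page faults: 11.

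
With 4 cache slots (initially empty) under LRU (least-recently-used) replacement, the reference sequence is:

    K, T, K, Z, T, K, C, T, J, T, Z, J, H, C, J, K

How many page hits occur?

7

K -> miss, frames [K]
T -> miss, frames [K, T]
K -> hit
Z -> miss, frames [T, K, Z]
T -> hit
K -> hit
C -> miss, frames [Z, T, K, C]
T -> hit
J -> miss, evict Z, frames [K, C, T, J]
T -> hit
Z -> miss, evict K, frames [C, J, T, Z]
J -> hit
H -> miss, evict C, frames [T, Z, J, H]
C -> miss, evict T, frames [Z, J, H, C]
J -> hit
K -> miss, evict Z, frames [H, C, J, K]
Hits: 7.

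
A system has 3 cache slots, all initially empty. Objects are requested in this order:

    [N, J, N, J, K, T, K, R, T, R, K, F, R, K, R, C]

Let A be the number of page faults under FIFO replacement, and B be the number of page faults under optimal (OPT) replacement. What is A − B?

1

Under FIFO: F F . . F F . F . . . F . F . F → 8 faults.
Under OPT: F F . . F F . F . . . F . . . F → 7 faults.
A − B = 8 − 7 = 1.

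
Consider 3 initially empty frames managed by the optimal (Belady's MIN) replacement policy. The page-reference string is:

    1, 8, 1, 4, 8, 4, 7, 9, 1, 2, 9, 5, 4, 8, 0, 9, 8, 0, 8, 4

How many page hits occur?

1: fault, frames {1}
8: fault, frames {1,8}
1: hit
4: fault, frames {1,8,4}
8: hit
4: hit
7: fault, evict 8, frames {1,4,7}
9: fault, evict 7, frames {1,4,9}
1: hit
2: fault, evict 1, frames {4,9,2}
9: hit
5: fault, evict 2, frames {4,9,5}
4: hit
8: fault, evict 5, frames {4,9,8}
0: fault, evict 4, frames {9,8,0}
9: hit
8: hit
0: hit
8: hit
4: fault, evict 0, frames {9,8,4}
Hits: 10.

10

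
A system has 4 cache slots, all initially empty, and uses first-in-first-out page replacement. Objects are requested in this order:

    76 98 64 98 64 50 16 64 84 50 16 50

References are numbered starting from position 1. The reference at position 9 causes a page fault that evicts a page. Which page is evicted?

98

pos 1: 76: fault, frames {76}
pos 2: 98: fault, frames {76,98}
pos 3: 64: fault, frames {76,98,64}
pos 4: 98: hit
pos 5: 64: hit
pos 6: 50: fault, frames {76,98,64,50}
pos 7: 16: fault, evict 76, frames {98,64,50,16}
pos 8: 64: hit
pos 9: 84: fault, evict 98, frames {64,50,16,84}
At position 9, page 98 is evicted.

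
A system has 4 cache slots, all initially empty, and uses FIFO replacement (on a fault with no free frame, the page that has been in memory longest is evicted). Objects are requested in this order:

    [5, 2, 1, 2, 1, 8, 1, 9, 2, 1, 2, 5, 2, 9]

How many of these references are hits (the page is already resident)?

7

5 → miss, frames [5]
2 → miss, frames [5, 2]
1 → miss, frames [5, 2, 1]
2 → hit
1 → hit
8 → miss, frames [5, 2, 1, 8]
1 → hit
9 → miss, evict 5, frames [2, 1, 8, 9]
2 → hit
1 → hit
2 → hit
5 → miss, evict 2, frames [1, 8, 9, 5]
2 → miss, evict 1, frames [8, 9, 5, 2]
9 → hit
Hits: 7.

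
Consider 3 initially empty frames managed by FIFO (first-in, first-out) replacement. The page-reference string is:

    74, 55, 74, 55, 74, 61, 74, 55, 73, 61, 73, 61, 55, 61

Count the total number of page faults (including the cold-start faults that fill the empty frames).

74 → miss, frames {74}
55 → miss, frames {74,55}
74 → hit
55 → hit
74 → hit
61 → miss, frames {74,55,61}
74 → hit
55 → hit
73 → miss, evict 74, frames {55,61,73}
61 → hit
73 → hit
61 → hit
55 → hit
61 → hit
Page faults: 4.

4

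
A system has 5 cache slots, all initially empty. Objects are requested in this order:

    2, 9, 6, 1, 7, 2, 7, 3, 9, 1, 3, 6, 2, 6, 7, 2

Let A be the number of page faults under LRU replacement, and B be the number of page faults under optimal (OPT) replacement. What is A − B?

3

Under LRU: F F F F F . . F F . . F F . F . → 10 faults.
Under OPT: F F F F F . . F . . . . . . F . → 7 faults.
A − B = 10 − 7 = 3.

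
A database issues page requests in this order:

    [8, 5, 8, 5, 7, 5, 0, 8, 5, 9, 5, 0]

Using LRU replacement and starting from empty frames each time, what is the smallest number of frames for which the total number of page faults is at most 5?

4

f=1: 12 faults
f=2: 8 faults
f=3: 7 faults
f=4: 5 faults
f=5: 5 faults
Smallest f with faults ≤ 5 is 4.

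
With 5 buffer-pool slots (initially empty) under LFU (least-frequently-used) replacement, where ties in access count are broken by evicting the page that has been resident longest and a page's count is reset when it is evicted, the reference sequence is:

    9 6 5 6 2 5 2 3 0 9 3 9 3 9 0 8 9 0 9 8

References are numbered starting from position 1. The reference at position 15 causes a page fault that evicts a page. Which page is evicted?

pos 1: 9 -> miss, frames [9]
pos 2: 6 -> miss, frames [9, 6]
pos 3: 5 -> miss, frames [9, 6, 5]
pos 4: 6 -> hit
pos 5: 2 -> miss, frames [9, 6, 5, 2]
pos 6: 5 -> hit
pos 7: 2 -> hit
pos 8: 3 -> miss, frames [9, 6, 5, 2, 3]
pos 9: 0 -> miss, evict 9, frames [6, 5, 2, 3, 0]
pos 10: 9 -> miss, evict 3, frames [6, 5, 2, 0, 9]
pos 11: 3 -> miss, evict 0, frames [6, 5, 2, 9, 3]
pos 12: 9 -> hit
pos 13: 3 -> hit
pos 14: 9 -> hit
pos 15: 0 -> miss, evict 6, frames [5, 2, 9, 3, 0]
At position 15, page 6 is evicted.

6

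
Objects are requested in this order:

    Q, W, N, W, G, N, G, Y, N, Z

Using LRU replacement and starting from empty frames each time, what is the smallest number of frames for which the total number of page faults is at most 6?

3

f=1: 10 faults
f=2: 8 faults
f=3: 6 faults
f=4: 6 faults
f=5: 6 faults
f=6: 6 faults
Smallest f with faults ≤ 6 is 3.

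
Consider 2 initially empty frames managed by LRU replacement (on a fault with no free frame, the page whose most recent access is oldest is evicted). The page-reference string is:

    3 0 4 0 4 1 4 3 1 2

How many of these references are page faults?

7

3 → fault, frames {3}
0 → fault, frames {3,0}
4 → fault, evict 3, frames {0,4}
0 → hit
4 → hit
1 → fault, evict 0, frames {4,1}
4 → hit
3 → fault, evict 1, frames {4,3}
1 → fault, evict 4, frames {3,1}
2 → fault, evict 3, frames {1,2}
Page faults: 7.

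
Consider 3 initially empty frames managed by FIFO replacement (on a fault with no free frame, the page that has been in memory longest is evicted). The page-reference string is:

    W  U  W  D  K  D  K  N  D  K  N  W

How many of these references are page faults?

6

W → miss, frames [W]
U → miss, frames [W, U]
W → hit
D → miss, frames [W, U, D]
K → miss, evict W, frames [U, D, K]
D → hit
K → hit
N → miss, evict U, frames [D, K, N]
D → hit
K → hit
N → hit
W → miss, evict D, frames [K, N, W]
Page faults: 6.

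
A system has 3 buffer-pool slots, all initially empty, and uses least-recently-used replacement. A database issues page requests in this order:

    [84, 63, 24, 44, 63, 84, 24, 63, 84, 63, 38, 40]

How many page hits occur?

84 -> miss, frames {84}
63 -> miss, frames {84,63}
24 -> miss, frames {84,63,24}
44 -> miss, evict 84, frames {63,24,44}
63 -> hit
84 -> miss, evict 24, frames {44,63,84}
24 -> miss, evict 44, frames {63,84,24}
63 -> hit
84 -> hit
63 -> hit
38 -> miss, evict 24, frames {84,63,38}
40 -> miss, evict 84, frames {63,38,40}
Hits: 4.

4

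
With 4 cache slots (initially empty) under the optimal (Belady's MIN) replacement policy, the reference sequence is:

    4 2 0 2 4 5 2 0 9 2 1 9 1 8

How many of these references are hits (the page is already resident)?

7

4 → miss, frames {4}
2 → miss, frames {4,2}
0 → miss, frames {4,2,0}
2 → hit
4 → hit
5 → miss, frames {4,2,0,5}
2 → hit
0 → hit
9 → miss, evict 5, frames {4,2,0,9}
2 → hit
1 → miss, evict 0, frames {4,2,9,1}
9 → hit
1 → hit
8 → miss, evict 1, frames {4,2,9,8}
Hits: 7.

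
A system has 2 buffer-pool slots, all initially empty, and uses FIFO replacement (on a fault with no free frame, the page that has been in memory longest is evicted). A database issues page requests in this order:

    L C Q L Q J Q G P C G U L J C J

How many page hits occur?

L: fault, frames [L]
C: fault, frames [L, C]
Q: fault, evict L, frames [C, Q]
L: fault, evict C, frames [Q, L]
Q: hit
J: fault, evict Q, frames [L, J]
Q: fault, evict L, frames [J, Q]
G: fault, evict J, frames [Q, G]
P: fault, evict Q, frames [G, P]
C: fault, evict G, frames [P, C]
G: fault, evict P, frames [C, G]
U: fault, evict C, frames [G, U]
L: fault, evict G, frames [U, L]
J: fault, evict U, frames [L, J]
C: fault, evict L, frames [J, C]
J: hit
Hits: 2.

2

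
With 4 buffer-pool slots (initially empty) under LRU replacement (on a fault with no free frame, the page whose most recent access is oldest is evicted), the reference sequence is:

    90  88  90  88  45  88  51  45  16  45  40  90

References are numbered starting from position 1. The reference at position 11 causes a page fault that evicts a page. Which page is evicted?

88

pos 1: 90 → miss, frames (90)
pos 2: 88 → miss, frames (90 88)
pos 3: 90 → hit
pos 4: 88 → hit
pos 5: 45 → miss, frames (90 88 45)
pos 6: 88 → hit
pos 7: 51 → miss, frames (90 45 88 51)
pos 8: 45 → hit
pos 9: 16 → miss, evict 90, frames (88 51 45 16)
pos 10: 45 → hit
pos 11: 40 → miss, evict 88, frames (51 16 45 40)
At position 11, page 88 is evicted.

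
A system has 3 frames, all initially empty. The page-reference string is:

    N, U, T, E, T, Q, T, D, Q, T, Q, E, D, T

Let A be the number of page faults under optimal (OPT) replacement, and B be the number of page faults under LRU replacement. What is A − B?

Under OPT: F F F F . F . F . . . F . . → 7 faults.
Under LRU: F F F F . F . F . . . F F F → 9 faults.
A − B = 7 − 9 = -2.

-2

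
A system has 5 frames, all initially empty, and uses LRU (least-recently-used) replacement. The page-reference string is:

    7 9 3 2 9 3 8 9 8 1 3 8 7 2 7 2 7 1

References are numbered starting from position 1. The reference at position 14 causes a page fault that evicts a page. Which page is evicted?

pos 1: 7: fault, frames [7]
pos 2: 9: fault, frames [7, 9]
pos 3: 3: fault, frames [7, 9, 3]
pos 4: 2: fault, frames [7, 9, 3, 2]
pos 5: 9: hit
pos 6: 3: hit
pos 7: 8: fault, frames [7, 2, 9, 3, 8]
pos 8: 9: hit
pos 9: 8: hit
pos 10: 1: fault, evict 7, frames [2, 3, 9, 8, 1]
pos 11: 3: hit
pos 12: 8: hit
pos 13: 7: fault, evict 2, frames [9, 1, 3, 8, 7]
pos 14: 2: fault, evict 9, frames [1, 3, 8, 7, 2]
At position 14, page 9 is evicted.

9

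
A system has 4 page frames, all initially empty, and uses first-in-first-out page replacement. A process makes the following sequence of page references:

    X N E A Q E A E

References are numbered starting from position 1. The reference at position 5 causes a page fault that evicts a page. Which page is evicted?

pos 1: X -> fault, frames (X)
pos 2: N -> fault, frames (X N)
pos 3: E -> fault, frames (X N E)
pos 4: A -> fault, frames (X N E A)
pos 5: Q -> fault, evict X, frames (N E A Q)
At position 5, page X is evicted.

X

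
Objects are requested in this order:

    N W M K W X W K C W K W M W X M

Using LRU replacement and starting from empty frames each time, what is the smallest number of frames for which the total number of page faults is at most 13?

2

f=1: 16 faults
f=2: 13 faults
f=3: 8 faults
f=4: 8 faults
f=5: 6 faults
f=6: 6 faults
Smallest f with faults ≤ 13 is 2.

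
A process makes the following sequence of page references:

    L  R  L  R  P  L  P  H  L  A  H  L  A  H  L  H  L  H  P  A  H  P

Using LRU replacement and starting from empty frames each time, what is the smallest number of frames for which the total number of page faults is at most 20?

f=1: 22 faults
f=2: 16 faults
f=3: 7 faults
f=4: 5 faults
f=5: 5 faults
Smallest f with faults ≤ 20 is 2.

2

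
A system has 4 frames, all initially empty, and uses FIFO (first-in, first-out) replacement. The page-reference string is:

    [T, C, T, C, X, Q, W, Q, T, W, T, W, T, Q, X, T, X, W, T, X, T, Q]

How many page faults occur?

T → fault, frames (T)
C → fault, frames (T C)
T → hit
C → hit
X → fault, frames (T C X)
Q → fault, frames (T C X Q)
W → fault, evict T, frames (C X Q W)
Q → hit
T → fault, evict C, frames (X Q W T)
W → hit
T → hit
W → hit
T → hit
Q → hit
X → hit
T → hit
X → hit
W → hit
T → hit
X → hit
T → hit
Q → hit
Page faults: 6.

6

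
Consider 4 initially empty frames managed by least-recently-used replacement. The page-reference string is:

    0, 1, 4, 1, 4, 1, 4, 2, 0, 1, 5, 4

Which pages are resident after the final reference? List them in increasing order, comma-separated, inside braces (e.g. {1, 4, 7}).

0 -> fault, frames {0}
1 -> fault, frames {0,1}
4 -> fault, frames {0,1,4}
1 -> hit
4 -> hit
1 -> hit
4 -> hit
2 -> fault, frames {0,1,4,2}
0 -> hit
1 -> hit
5 -> fault, evict 4, frames {2,0,1,5}
4 -> fault, evict 2, frames {0,1,5,4}

{0, 1, 4, 5}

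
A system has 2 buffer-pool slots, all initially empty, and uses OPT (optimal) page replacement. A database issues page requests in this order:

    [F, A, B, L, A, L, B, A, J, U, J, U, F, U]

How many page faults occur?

8

F: miss, frames [F]
A: miss, frames [F, A]
B: miss, evict F, frames [A, B]
L: miss, evict B, frames [A, L]
A: hit
L: hit
B: miss, evict L, frames [A, B]
A: hit
J: miss, evict B, frames [A, J]
U: miss, evict A, frames [J, U]
J: hit
U: hit
F: miss, evict J, frames [U, F]
U: hit
Page faults: 8.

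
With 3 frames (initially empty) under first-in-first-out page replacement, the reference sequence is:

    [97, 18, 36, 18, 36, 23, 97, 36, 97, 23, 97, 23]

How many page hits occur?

7

97 -> miss, frames [97]
18 -> miss, frames [97, 18]
36 -> miss, frames [97, 18, 36]
18 -> hit
36 -> hit
23 -> miss, evict 97, frames [18, 36, 23]
97 -> miss, evict 18, frames [36, 23, 97]
36 -> hit
97 -> hit
23 -> hit
97 -> hit
23 -> hit
Hits: 7.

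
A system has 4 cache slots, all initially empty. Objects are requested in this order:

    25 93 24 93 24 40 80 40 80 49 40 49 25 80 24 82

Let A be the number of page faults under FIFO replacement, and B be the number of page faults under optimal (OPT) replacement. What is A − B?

1

Under FIFO: F F F . . F F . . F . . F . F F → 9 faults.
Under OPT: F F F . . F F . . F . . . . F F → 8 faults.
A − B = 9 − 8 = 1.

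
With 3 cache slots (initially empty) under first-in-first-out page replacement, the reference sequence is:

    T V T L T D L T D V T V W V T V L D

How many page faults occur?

9

T → fault, frames (T)
V → fault, frames (T V)
T → hit
L → fault, frames (T V L)
T → hit
D → fault, evict T, frames (V L D)
L → hit
T → fault, evict V, frames (L D T)
D → hit
V → fault, evict L, frames (D T V)
T → hit
V → hit
W → fault, evict D, frames (T V W)
V → hit
T → hit
V → hit
L → fault, evict T, frames (V W L)
D → fault, evict V, frames (W L D)
Page faults: 9.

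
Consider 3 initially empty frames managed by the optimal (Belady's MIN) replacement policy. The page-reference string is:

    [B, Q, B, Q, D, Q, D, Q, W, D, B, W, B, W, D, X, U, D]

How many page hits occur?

12

B -> fault, frames [B]
Q -> fault, frames [B, Q]
B -> hit
Q -> hit
D -> fault, frames [B, Q, D]
Q -> hit
D -> hit
Q -> hit
W -> fault, evict Q, frames [B, D, W]
D -> hit
B -> hit
W -> hit
B -> hit
W -> hit
D -> hit
X -> fault, evict W, frames [B, D, X]
U -> fault, evict X, frames [B, D, U]
D -> hit
Hits: 12.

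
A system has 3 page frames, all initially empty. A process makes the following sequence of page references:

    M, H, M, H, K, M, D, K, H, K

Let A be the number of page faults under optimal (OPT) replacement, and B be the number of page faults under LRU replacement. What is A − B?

-1

Under OPT: F F . . F . F . . . → 4 faults.
Under LRU: F F . . F . F . F . → 5 faults.
A − B = 4 − 5 = -1.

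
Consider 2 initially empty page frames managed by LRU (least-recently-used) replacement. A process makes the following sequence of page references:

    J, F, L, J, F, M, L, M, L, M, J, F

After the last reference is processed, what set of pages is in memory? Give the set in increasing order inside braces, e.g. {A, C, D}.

J -> miss, frames {J}
F -> miss, frames {J,F}
L -> miss, evict J, frames {F,L}
J -> miss, evict F, frames {L,J}
F -> miss, evict L, frames {J,F}
M -> miss, evict J, frames {F,M}
L -> miss, evict F, frames {M,L}
M -> hit
L -> hit
M -> hit
J -> miss, evict L, frames {M,J}
F -> miss, evict M, frames {J,F}

{F, J}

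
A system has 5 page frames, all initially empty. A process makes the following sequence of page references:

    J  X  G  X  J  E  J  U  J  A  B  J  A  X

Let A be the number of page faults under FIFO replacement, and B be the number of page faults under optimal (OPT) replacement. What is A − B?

Under FIFO: F F F . . F . F . F F F . F → 9 faults.
Under OPT: F F F . . F . F . F F . . . → 7 faults.
A − B = 9 − 7 = 2.

2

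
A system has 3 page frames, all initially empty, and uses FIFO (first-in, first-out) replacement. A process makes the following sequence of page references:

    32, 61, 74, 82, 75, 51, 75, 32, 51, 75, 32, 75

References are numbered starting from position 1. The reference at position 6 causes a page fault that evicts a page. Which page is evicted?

74

pos 1: 32 -> fault, frames (32)
pos 2: 61 -> fault, frames (32 61)
pos 3: 74 -> fault, frames (32 61 74)
pos 4: 82 -> fault, evict 32, frames (61 74 82)
pos 5: 75 -> fault, evict 61, frames (74 82 75)
pos 6: 51 -> fault, evict 74, frames (82 75 51)
At position 6, page 74 is evicted.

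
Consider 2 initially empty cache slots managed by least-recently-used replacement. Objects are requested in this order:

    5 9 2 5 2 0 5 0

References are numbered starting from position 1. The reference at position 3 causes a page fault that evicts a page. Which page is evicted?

5

pos 1: 5: fault, frames [5]
pos 2: 9: fault, frames [5, 9]
pos 3: 2: fault, evict 5, frames [9, 2]
At position 3, page 5 is evicted.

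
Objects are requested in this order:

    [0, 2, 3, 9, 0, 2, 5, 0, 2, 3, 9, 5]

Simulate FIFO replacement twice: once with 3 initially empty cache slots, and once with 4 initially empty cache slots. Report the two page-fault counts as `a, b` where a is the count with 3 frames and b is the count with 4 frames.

9, 10

3 frames: F F F F F F F . . F F . → 9 faults.
4 frames: F F F F . . F F F F F F → 10 faults.
10 > 9: adding a frame increased faults — Belady's anomaly.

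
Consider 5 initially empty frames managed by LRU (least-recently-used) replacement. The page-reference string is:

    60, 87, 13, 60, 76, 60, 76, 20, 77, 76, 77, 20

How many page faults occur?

60: fault, frames {60}
87: fault, frames {60,87}
13: fault, frames {60,87,13}
60: hit
76: fault, frames {87,13,60,76}
60: hit
76: hit
20: fault, frames {87,13,60,76,20}
77: fault, evict 87, frames {13,60,76,20,77}
76: hit
77: hit
20: hit
Page faults: 6.

6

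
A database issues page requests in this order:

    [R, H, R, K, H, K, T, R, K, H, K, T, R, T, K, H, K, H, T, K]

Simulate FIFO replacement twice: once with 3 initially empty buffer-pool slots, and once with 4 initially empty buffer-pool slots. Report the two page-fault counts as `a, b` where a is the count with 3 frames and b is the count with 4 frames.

12, 4

3 frames: F F . F . . F F . F F F F . . F F . F . → 12 faults.
4 frames: F F . F . . F . . . . . . . . . . . . . → 4 faults.
4 < 12: adding a frame reduced faults, as is typical.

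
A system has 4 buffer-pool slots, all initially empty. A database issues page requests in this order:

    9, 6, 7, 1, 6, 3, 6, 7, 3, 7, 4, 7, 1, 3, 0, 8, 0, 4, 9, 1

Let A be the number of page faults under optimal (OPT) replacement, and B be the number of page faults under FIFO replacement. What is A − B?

Under OPT: F F F F . F . . . . F . . . F F . . F . → 9 faults.
Under FIFO: F F F F . F . . . . F . . . F F . . F F → 10 faults.
A − B = 9 − 10 = -1.

-1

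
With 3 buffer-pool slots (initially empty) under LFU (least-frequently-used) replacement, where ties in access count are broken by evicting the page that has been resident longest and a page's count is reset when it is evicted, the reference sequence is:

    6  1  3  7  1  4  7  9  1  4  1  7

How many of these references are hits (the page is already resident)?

5

6: miss, frames [6]
1: miss, frames [6, 1]
3: miss, frames [6, 1, 3]
7: miss, evict 6, frames [1, 3, 7]
1: hit
4: miss, evict 3, frames [1, 7, 4]
7: hit
9: miss, evict 4, frames [1, 7, 9]
1: hit
4: miss, evict 9, frames [1, 7, 4]
1: hit
7: hit
Hits: 5.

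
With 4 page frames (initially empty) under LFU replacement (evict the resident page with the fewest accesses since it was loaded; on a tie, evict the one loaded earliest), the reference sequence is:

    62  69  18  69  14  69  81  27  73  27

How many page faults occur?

7

62 -> miss, frames {62}
69 -> miss, frames {62,69}
18 -> miss, frames {62,69,18}
69 -> hit
14 -> miss, frames {62,69,18,14}
69 -> hit
81 -> miss, evict 62, frames {69,18,14,81}
27 -> miss, evict 18, frames {69,14,81,27}
73 -> miss, evict 14, frames {69,81,27,73}
27 -> hit
Page faults: 7.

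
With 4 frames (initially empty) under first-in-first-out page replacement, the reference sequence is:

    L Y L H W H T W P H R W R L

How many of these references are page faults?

8

L: miss, frames [L]
Y: miss, frames [L, Y]
L: hit
H: miss, frames [L, Y, H]
W: miss, frames [L, Y, H, W]
H: hit
T: miss, evict L, frames [Y, H, W, T]
W: hit
P: miss, evict Y, frames [H, W, T, P]
H: hit
R: miss, evict H, frames [W, T, P, R]
W: hit
R: hit
L: miss, evict W, frames [T, P, R, L]
Page faults: 8.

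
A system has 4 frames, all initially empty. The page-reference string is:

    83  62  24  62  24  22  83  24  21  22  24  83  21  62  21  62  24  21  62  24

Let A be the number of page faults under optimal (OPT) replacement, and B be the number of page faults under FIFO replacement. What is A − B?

Under OPT: F F F . . F . . F . . . . F . . . . . . → 6 faults.
Under FIFO: F F F . . F . . F . . F . F . . F . . . → 8 faults.
A − B = 6 − 8 = -2.

-2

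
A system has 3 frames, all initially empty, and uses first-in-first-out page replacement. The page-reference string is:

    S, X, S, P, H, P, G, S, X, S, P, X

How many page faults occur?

8

S -> miss, frames {S}
X -> miss, frames {S,X}
S -> hit
P -> miss, frames {S,X,P}
H -> miss, evict S, frames {X,P,H}
P -> hit
G -> miss, evict X, frames {P,H,G}
S -> miss, evict P, frames {H,G,S}
X -> miss, evict H, frames {G,S,X}
S -> hit
P -> miss, evict G, frames {S,X,P}
X -> hit
Page faults: 8.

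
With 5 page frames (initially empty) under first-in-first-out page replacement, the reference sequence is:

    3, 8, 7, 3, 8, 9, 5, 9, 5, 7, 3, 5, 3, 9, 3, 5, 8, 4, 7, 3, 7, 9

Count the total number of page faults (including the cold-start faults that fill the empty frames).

3 → miss, frames {3}
8 → miss, frames {3,8}
7 → miss, frames {3,8,7}
3 → hit
8 → hit
9 → miss, frames {3,8,7,9}
5 → miss, frames {3,8,7,9,5}
9 → hit
5 → hit
7 → hit
3 → hit
5 → hit
3 → hit
9 → hit
3 → hit
5 → hit
8 → hit
4 → miss, evict 3, frames {8,7,9,5,4}
7 → hit
3 → miss, evict 8, frames {7,9,5,4,3}
7 → hit
9 → hit
Page faults: 7.

7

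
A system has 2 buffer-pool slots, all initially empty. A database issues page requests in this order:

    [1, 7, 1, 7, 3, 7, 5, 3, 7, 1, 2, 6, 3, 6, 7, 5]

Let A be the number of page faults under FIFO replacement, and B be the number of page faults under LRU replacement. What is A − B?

Under FIFO: F F . . F . F . F F F F F . F F → 11 faults.
Under LRU: F F . . F . F F F F F F F . F F → 12 faults.
A − B = 11 − 12 = -1.

-1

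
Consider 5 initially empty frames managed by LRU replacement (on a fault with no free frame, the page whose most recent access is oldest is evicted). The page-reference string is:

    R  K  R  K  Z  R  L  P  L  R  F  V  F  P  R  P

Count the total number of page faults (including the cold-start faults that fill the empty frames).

7

R: miss, frames {R}
K: miss, frames {R,K}
R: hit
K: hit
Z: miss, frames {R,K,Z}
R: hit
L: miss, frames {K,Z,R,L}
P: miss, frames {K,Z,R,L,P}
L: hit
R: hit
F: miss, evict K, frames {Z,P,L,R,F}
V: miss, evict Z, frames {P,L,R,F,V}
F: hit
P: hit
R: hit
P: hit
Page faults: 7.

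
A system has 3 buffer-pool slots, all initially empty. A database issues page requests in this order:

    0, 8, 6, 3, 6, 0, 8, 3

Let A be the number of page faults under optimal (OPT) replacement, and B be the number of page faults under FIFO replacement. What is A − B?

Under OPT: F F F F . . F . → 5 faults.
Under FIFO: F F F F . F F . → 6 faults.
A − B = 5 − 6 = -1.

-1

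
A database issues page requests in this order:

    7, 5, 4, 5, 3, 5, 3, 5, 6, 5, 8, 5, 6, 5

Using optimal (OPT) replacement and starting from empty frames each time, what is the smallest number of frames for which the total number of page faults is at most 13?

f=1: 14 faults
f=2: 7 faults
f=3: 6 faults
f=4: 6 faults
f=5: 6 faults
f=6: 6 faults
Smallest f with faults ≤ 13 is 2.

2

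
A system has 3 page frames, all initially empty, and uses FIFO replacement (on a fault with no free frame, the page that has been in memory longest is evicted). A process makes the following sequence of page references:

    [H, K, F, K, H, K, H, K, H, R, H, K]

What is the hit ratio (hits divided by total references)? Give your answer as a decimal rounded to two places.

H: fault, frames {H}
K: fault, frames {H,K}
F: fault, frames {H,K,F}
K: hit
H: hit
K: hit
H: hit
K: hit
H: hit
R: fault, evict H, frames {K,F,R}
H: fault, evict K, frames {F,R,H}
K: fault, evict F, frames {R,H,K}
Hits: 6 of 12 references → 6/12 = 0.5000.

0.50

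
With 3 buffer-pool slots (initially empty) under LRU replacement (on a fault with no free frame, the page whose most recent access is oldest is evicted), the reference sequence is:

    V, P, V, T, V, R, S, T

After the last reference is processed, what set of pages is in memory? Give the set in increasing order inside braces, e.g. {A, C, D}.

V -> fault, frames [V]
P -> fault, frames [V, P]
V -> hit
T -> fault, frames [P, V, T]
V -> hit
R -> fault, evict P, frames [T, V, R]
S -> fault, evict T, frames [V, R, S]
T -> fault, evict V, frames [R, S, T]

{R, S, T}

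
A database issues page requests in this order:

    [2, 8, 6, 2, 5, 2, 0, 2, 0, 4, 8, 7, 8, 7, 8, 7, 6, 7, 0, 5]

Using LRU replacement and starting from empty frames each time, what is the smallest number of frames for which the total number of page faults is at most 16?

f=1: 20 faults
f=2: 12 faults
f=3: 11 faults
f=4: 11 faults
f=5: 10 faults
f=6: 9 faults
f=7: 7 faults
Smallest f with faults ≤ 16 is 2.

2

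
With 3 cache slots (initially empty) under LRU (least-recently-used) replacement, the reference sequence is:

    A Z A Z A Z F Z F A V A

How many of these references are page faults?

A → fault, frames (A)
Z → fault, frames (A Z)
A → hit
Z → hit
A → hit
Z → hit
F → fault, frames (A Z F)
Z → hit
F → hit
A → hit
V → fault, evict Z, frames (F A V)
A → hit
Page faults: 4.

4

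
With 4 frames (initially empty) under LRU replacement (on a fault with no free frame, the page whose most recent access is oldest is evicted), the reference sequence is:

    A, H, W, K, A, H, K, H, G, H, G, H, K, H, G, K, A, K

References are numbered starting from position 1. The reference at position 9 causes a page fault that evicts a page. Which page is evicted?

W

pos 1: A → fault, frames [A]
pos 2: H → fault, frames [A, H]
pos 3: W → fault, frames [A, H, W]
pos 4: K → fault, frames [A, H, W, K]
pos 5: A → hit
pos 6: H → hit
pos 7: K → hit
pos 8: H → hit
pos 9: G → fault, evict W, frames [A, K, H, G]
At position 9, page W is evicted.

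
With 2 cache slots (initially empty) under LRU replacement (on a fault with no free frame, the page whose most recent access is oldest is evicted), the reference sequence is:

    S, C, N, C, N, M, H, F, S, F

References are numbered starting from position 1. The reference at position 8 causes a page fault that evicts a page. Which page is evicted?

pos 1: S → miss, frames [S]
pos 2: C → miss, frames [S, C]
pos 3: N → miss, evict S, frames [C, N]
pos 4: C → hit
pos 5: N → hit
pos 6: M → miss, evict C, frames [N, M]
pos 7: H → miss, evict N, frames [M, H]
pos 8: F → miss, evict M, frames [H, F]
At position 8, page M is evicted.

M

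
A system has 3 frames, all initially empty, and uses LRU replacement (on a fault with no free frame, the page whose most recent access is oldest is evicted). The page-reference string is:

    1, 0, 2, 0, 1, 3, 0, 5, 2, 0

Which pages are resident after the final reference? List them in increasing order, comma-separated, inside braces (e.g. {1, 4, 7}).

{0, 2, 5}

1 -> fault, frames {1}
0 -> fault, frames {1,0}
2 -> fault, frames {1,0,2}
0 -> hit
1 -> hit
3 -> fault, evict 2, frames {0,1,3}
0 -> hit
5 -> fault, evict 1, frames {3,0,5}
2 -> fault, evict 3, frames {0,5,2}
0 -> hit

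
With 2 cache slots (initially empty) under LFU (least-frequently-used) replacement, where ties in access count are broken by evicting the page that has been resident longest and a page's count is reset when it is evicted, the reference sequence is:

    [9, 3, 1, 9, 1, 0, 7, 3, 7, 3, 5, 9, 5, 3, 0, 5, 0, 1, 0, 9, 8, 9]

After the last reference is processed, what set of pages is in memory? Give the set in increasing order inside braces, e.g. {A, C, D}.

9 → miss, frames {9}
3 → miss, frames {9,3}
1 → miss, evict 9, frames {3,1}
9 → miss, evict 3, frames {1,9}
1 → hit
0 → miss, evict 9, frames {1,0}
7 → miss, evict 0, frames {1,7}
3 → miss, evict 7, frames {1,3}
7 → miss, evict 3, frames {1,7}
3 → miss, evict 7, frames {1,3}
5 → miss, evict 3, frames {1,5}
9 → miss, evict 5, frames {1,9}
5 → miss, evict 9, frames {1,5}
3 → miss, evict 5, frames {1,3}
0 → miss, evict 3, frames {1,0}
5 → miss, evict 0, frames {1,5}
0 → miss, evict 5, frames {1,0}
1 → hit
0 → hit
9 → miss, evict 0, frames {1,9}
8 → miss, evict 9, frames {1,8}
9 → miss, evict 8, frames {1,9}

{1, 9}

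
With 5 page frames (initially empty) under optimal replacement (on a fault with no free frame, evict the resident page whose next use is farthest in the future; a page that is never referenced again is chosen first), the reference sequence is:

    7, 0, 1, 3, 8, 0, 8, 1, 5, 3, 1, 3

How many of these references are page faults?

6

7 -> miss, frames [7]
0 -> miss, frames [7, 0]
1 -> miss, frames [7, 0, 1]
3 -> miss, frames [7, 0, 1, 3]
8 -> miss, frames [7, 0, 1, 3, 8]
0 -> hit
8 -> hit
1 -> hit
5 -> miss, evict 8, frames [7, 0, 1, 3, 5]
3 -> hit
1 -> hit
3 -> hit
Page faults: 6.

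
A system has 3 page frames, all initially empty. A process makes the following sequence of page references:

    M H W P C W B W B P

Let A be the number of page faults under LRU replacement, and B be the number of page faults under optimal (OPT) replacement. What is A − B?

1

Under LRU: F F F F F . F . . F → 7 faults.
Under OPT: F F F F F . F . . . → 6 faults.
A − B = 7 − 6 = 1.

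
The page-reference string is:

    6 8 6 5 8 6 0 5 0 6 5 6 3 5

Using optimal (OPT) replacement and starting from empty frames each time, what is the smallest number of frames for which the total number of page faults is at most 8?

f=1: 14 faults
f=2: 7 faults
f=3: 5 faults
f=4: 5 faults
f=5: 5 faults
Smallest f with faults ≤ 8 is 2.

2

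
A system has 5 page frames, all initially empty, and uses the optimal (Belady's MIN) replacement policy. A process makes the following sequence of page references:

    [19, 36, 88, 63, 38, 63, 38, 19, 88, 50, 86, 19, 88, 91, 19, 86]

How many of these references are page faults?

8

19: miss, frames [19]
36: miss, frames [19, 36]
88: miss, frames [19, 36, 88]
63: miss, frames [19, 36, 88, 63]
38: miss, frames [19, 36, 88, 63, 38]
63: hit
38: hit
19: hit
88: hit
50: miss, evict 38, frames [19, 36, 88, 63, 50]
86: miss, evict 50, frames [19, 36, 88, 63, 86]
19: hit
88: hit
91: miss, evict 63, frames [19, 36, 88, 86, 91]
19: hit
86: hit
Page faults: 8.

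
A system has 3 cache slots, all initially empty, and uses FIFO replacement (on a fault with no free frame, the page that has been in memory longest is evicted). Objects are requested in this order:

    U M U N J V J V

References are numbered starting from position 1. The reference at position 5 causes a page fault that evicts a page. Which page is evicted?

U

pos 1: U: fault, frames (U)
pos 2: M: fault, frames (U M)
pos 3: U: hit
pos 4: N: fault, frames (U M N)
pos 5: J: fault, evict U, frames (M N J)
At position 5, page U is evicted.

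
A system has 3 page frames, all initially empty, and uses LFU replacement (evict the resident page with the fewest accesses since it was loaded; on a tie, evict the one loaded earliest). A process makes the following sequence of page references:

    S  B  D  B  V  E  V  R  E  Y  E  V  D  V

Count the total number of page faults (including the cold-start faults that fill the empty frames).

10

S -> miss, frames [S]
B -> miss, frames [S, B]
D -> miss, frames [S, B, D]
B -> hit
V -> miss, evict S, frames [B, D, V]
E -> miss, evict D, frames [B, V, E]
V -> hit
R -> miss, evict E, frames [B, V, R]
E -> miss, evict R, frames [B, V, E]
Y -> miss, evict E, frames [B, V, Y]
E -> miss, evict Y, frames [B, V, E]
V -> hit
D -> miss, evict E, frames [B, V, D]
V -> hit
Page faults: 10.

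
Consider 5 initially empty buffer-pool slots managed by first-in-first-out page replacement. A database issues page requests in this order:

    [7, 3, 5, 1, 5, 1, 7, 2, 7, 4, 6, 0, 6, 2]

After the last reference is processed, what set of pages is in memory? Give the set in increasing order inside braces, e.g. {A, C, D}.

{0, 1, 2, 4, 6}

7 → miss, frames (7)
3 → miss, frames (7 3)
5 → miss, frames (7 3 5)
1 → miss, frames (7 3 5 1)
5 → hit
1 → hit
7 → hit
2 → miss, frames (7 3 5 1 2)
7 → hit
4 → miss, evict 7, frames (3 5 1 2 4)
6 → miss, evict 3, frames (5 1 2 4 6)
0 → miss, evict 5, frames (1 2 4 6 0)
6 → hit
2 → hit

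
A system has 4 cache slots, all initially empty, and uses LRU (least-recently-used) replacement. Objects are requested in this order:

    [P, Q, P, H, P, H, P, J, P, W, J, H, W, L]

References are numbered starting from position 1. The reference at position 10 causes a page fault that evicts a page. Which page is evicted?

Q

pos 1: P: miss, frames [P]
pos 2: Q: miss, frames [P, Q]
pos 3: P: hit
pos 4: H: miss, frames [Q, P, H]
pos 5: P: hit
pos 6: H: hit
pos 7: P: hit
pos 8: J: miss, frames [Q, H, P, J]
pos 9: P: hit
pos 10: W: miss, evict Q, frames [H, J, P, W]
At position 10, page Q is evicted.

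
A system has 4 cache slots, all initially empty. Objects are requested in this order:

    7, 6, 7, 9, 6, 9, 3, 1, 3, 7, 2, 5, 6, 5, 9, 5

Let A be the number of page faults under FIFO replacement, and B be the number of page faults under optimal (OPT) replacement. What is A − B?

2

Under FIFO: F F . F . . F F . F F F F . F . → 10 faults.
Under OPT: F F . F . . F F . . F F . . F . → 8 faults.
A − B = 10 − 8 = 2.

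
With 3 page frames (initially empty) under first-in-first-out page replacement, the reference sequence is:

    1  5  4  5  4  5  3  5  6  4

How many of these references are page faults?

1 -> fault, frames [1]
5 -> fault, frames [1, 5]
4 -> fault, frames [1, 5, 4]
5 -> hit
4 -> hit
5 -> hit
3 -> fault, evict 1, frames [5, 4, 3]
5 -> hit
6 -> fault, evict 5, frames [4, 3, 6]
4 -> hit
Page faults: 5.

5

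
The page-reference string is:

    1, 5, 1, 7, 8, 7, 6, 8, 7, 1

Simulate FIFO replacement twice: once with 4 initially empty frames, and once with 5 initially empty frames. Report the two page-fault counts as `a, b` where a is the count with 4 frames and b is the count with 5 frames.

6, 5

4 frames: F F . F F . F . . F → 6 faults.
5 frames: F F . F F . F . . . → 5 faults.
5 < 6: adding a frame reduced faults, as is typical.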